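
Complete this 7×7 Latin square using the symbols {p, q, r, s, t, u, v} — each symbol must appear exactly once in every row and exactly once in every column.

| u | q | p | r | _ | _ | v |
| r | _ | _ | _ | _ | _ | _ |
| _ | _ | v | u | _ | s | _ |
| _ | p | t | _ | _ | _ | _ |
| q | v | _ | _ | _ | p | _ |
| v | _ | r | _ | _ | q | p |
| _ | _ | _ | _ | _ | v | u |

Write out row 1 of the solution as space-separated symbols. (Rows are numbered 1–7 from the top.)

(r1,c6) = t
(r2,c6) = u
(r4,c1) = s
(r4,c6) = r
(r4,c7) = q
(r1,c5) = s

u q p r s t v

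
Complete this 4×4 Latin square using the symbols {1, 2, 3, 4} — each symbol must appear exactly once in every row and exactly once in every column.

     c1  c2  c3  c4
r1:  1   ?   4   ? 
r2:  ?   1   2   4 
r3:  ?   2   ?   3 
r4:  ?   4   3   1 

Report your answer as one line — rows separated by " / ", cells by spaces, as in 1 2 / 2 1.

1 3 4 2 / 3 1 2 4 / 4 2 1 3 / 2 4 3 1

row 1 has {1,4}; column 2 has {1,2,4} — only 3 is left for (r1,c2).
row 1 has {1,3,4}; column 4 has {1,3,4} — only 2 is left for (r1,c4).
row 2 has {1,2,4}; column 1 has {1} — only 3 is left for (r2,c1).
row 3 has {2,3}; column 1 has {1,3} — only 4 is left for (r3,c1).
row 3 has {2,3,4}; column 3 has {2,3,4} — only 1 is left for (r3,c3).
row 4 has {1,3,4}; column 1 has {1,3,4} — only 2 is left for (r4,c1).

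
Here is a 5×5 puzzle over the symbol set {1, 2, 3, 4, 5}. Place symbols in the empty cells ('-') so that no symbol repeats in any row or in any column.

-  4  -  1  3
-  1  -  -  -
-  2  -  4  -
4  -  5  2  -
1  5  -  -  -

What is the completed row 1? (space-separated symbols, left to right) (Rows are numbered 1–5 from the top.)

5 4 2 1 3

(r1,c3) = 2
(r4,c2) = 3
(r4,c5) = 1
(r5,c4) = 3
(r1,c1) = 5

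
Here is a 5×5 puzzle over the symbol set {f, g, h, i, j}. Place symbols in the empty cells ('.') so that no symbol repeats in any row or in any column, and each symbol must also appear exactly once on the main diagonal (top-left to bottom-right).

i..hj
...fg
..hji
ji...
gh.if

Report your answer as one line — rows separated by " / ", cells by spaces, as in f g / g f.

i f g h j / h j i f g / f g h j i / j i f g h / g h j i f

(r2,c1): row 2 has {f,g}; column 1 has {g,i,j}, so it must be h.
(r2,c2): row 2 has {f,g,h}; column 2 has {h,i}; the diagonal has {f,h,i}, so it must be j.
(r2,c3): row 2 has {f,g,h,j}; column 3 has {h}, so it must be i.
(r3,c1): row 3 has {h,i,j}; column 1 has {g,h,i,j}, so it must be f.
(r3,c2): row 3 has {f,h,i,j}; column 2 has {h,i,j}, so it must be g.
(r4,c4): row 4 has {i,j}; column 4 has {f,h,i,j}; the diagonal has {f,h,i,j}, so it must be g.
(r4,c5): row 4 has {g,i,j}; column 5 has {f,g,i,j}, so it must be h.
(r5,c3): row 5 has {f,g,h,i}; column 3 has {h,i}, so it must be j.
(r1,c2): row 1 has {h,i,j}; column 2 has {g,h,i,j}, so it must be f.
(r1,c3): row 1 has {f,h,i,j}; column 3 has {h,i,j}, so it must be g.
(r4,c3): row 4 has {g,h,i,j}; column 3 has {g,h,i,j}, so it must be f.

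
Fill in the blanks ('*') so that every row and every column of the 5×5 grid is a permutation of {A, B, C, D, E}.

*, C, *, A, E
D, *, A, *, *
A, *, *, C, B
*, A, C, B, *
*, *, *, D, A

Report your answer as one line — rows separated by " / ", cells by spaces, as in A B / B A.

Cell (r1,c1): row 1 has {A,C,E}; column 1 has {A,D} → B.
Cell (r1,c3): row 1 has {A,B,C,E}; column 3 has {A,C} → D.
Cell (r2,c4): row 2 has {A,D}; column 4 has {A,B,C,D} → E.
Cell (r2,c5): row 2 has {A,D,E}; column 5 has {A,B,E} → C.
Cell (r3,c3): row 3 has {A,B,C}; column 3 has {A,C,D} → E.
Cell (r4,c1): row 4 has {A,B,C}; column 1 has {A,B,D} → E.
Cell (r4,c5): row 4 has {A,B,C,E}; column 5 has {A,B,C,E} → D.
Cell (r5,c1): row 5 has {A,D}; column 1 has {A,B,D,E} → C.
Cell (r5,c3): row 5 has {A,C,D}; column 3 has {A,C,D,E} → B.
Cell (r2,c2): row 2 has {A,C,D,E}; column 2 has {A,C} → B.
Cell (r3,c2): row 3 has {A,B,C,E}; column 2 has {A,B,C} → D.
Cell (r5,c2): row 5 has {A,B,C,D}; column 2 has {A,B,C,D} → E.

B C D A E / D B A E C / A D E C B / E A C B D / C E B D A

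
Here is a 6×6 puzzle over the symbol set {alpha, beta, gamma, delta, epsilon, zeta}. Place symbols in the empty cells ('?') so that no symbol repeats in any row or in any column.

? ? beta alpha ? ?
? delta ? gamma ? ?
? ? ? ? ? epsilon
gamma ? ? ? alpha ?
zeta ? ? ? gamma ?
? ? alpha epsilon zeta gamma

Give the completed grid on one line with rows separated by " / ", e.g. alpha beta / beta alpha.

At row 6, column 2: row 6 has {alpha,gamma,epsilon,zeta}; column 2 has {delta}; that leaves beta.
At row 6, column 1: row 6 has {alpha,beta,gamma,epsilon,zeta}; column 1 has {gamma,zeta}; that leaves delta.
At row 1, column 1: row 1 has {alpha,beta}; column 1 has {gamma,delta,zeta}; that leaves epsilon.
At row 1, column 5: row 1 has {alpha,beta,epsilon}; column 5 has {alpha,gamma,zeta}; that leaves delta.
At row 1, column 6: row 1 has {alpha,beta,delta,epsilon}; column 6 has {gamma,epsilon}; that leaves zeta.
At row 3, column 5: row 3 has {epsilon}; column 5 has {alpha,gamma,delta,zeta}; that leaves beta.
At row 1, column 2: row 1 has {alpha,beta,delta,epsilon,zeta}; column 2 has {beta,delta}; that leaves gamma.
At row 2, column 5: row 2 has {gamma,delta}; column 5 has {alpha,beta,gamma,delta,zeta}; that leaves epsilon.
At row 3, column 1: row 3 has {beta,epsilon}; column 1 has {gamma,delta,epsilon,zeta}; that leaves alpha.
At row 3, column 2: row 3 has {alpha,beta,epsilon}; column 2 has {beta,gamma,delta}; that leaves zeta.
At row 3, column 4: row 3 has {alpha,beta,epsilon,zeta}; column 4 has {alpha,gamma,epsilon}; that leaves delta.
At row 4, column 2: row 4 has {alpha,gamma}; column 2 has {beta,gamma,delta,zeta}; that leaves epsilon.
At row 5, column 2: row 5 has {gamma,zeta}; column 2 has {beta,gamma,delta,epsilon,zeta}; that leaves alpha.
At row 5, column 4: row 5 has {alpha,gamma,zeta}; column 4 has {alpha,gamma,delta,epsilon}; that leaves beta.
At row 5, column 6: row 5 has {alpha,beta,gamma,zeta}; column 6 has {gamma,epsilon,zeta}; that leaves delta.
At row 2, column 1: row 2 has {gamma,delta,epsilon}; column 1 has {alpha,gamma,delta,epsilon,zeta}; that leaves beta.
At row 2, column 3: row 2 has {beta,gamma,delta,epsilon}; column 3 has {alpha,beta}; that leaves zeta.
At row 2, column 6: row 2 has {beta,gamma,delta,epsilon,zeta}; column 6 has {gamma,delta,epsilon,zeta}; that leaves alpha.
At row 3, column 3: row 3 has {alpha,beta,delta,epsilon,zeta}; column 3 has {alpha,beta,zeta}; that leaves gamma.
At row 4, column 3: row 4 has {alpha,gamma,epsilon}; column 3 has {alpha,beta,gamma,zeta}; that leaves delta.
At row 4, column 4: row 4 has {alpha,gamma,delta,epsilon}; column 4 has {alpha,beta,gamma,delta,epsilon}; that leaves zeta.
At row 4, column 6: row 4 has {alpha,gamma,delta,epsilon,zeta}; column 6 has {alpha,gamma,delta,epsilon,zeta}; that leaves beta.
At row 5, column 3: row 5 has {alpha,beta,gamma,delta,zeta}; column 3 has {alpha,beta,gamma,delta,zeta}; that leaves epsilon.

epsilon gamma beta alpha delta zeta / beta delta zeta gamma epsilon alpha / alpha zeta gamma delta beta epsilon / gamma epsilon delta zeta alpha beta / zeta alpha epsilon beta gamma delta / delta beta alpha epsilon zeta gamma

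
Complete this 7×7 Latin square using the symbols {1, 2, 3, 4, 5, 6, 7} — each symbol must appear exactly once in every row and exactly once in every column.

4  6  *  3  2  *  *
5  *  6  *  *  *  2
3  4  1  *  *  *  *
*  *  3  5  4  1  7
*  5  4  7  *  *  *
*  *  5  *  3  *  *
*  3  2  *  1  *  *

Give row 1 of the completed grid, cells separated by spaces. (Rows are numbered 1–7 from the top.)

4 6 7 3 2 5 1

(r1,c3) = 7
(r1,c6) = 5
(r1,c7) = 1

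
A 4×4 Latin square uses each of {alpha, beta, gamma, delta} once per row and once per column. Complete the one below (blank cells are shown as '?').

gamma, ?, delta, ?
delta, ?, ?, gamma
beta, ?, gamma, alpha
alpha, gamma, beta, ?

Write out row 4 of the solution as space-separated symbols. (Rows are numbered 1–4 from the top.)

alpha gamma beta delta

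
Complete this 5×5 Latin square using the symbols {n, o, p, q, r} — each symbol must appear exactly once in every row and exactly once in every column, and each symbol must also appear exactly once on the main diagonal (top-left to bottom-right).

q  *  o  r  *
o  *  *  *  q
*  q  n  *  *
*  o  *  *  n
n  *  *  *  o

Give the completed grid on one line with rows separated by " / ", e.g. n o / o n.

(r1,c5) = p
(r3,c5) = r
(r4,c4) = p
(r5,c4) = q
(r1,c2) = n
(r2,c2) = r
(r2,c3) = p
(r2,c4) = n
(r3,c1) = p
(r3,c4) = o
(r4,c1) = r
(r4,c3) = q
(r5,c2) = p
(r5,c3) = r

q n o r p / o r p n q / p q n o r / r o q p n / n p r q o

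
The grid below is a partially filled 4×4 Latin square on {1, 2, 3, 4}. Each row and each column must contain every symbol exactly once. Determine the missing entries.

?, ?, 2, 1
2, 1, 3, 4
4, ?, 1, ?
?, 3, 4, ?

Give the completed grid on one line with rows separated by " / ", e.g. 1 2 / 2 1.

3 4 2 1 / 2 1 3 4 / 4 2 1 3 / 1 3 4 2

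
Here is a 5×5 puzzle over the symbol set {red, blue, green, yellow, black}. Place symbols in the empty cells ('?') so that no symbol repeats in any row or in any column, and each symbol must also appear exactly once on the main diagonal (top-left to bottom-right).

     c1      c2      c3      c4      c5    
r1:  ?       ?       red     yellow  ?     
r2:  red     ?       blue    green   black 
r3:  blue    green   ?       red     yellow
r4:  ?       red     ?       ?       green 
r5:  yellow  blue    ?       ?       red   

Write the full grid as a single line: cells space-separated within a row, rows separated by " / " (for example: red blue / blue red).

green black red yellow blue / red yellow blue green black / blue green black red yellow / black red yellow blue green / yellow blue green black red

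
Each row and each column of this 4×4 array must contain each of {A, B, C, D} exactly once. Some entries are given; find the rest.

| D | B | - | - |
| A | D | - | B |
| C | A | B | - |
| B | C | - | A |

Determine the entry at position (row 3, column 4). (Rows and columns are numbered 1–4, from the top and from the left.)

D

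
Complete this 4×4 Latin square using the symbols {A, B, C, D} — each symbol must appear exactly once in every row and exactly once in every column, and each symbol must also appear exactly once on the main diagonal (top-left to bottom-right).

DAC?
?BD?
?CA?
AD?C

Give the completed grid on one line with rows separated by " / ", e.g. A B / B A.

D A C B / C B D A / B C A D / A D B C

(r1,c4) = B
(r2,c1) = C
(r2,c4) = A
(r3,c1) = B
(r3,c4) = D
(r4,c3) = B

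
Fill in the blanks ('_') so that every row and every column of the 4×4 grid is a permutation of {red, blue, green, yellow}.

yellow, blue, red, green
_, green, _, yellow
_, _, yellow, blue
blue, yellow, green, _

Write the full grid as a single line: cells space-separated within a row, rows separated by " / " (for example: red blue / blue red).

row 2 has {green,yellow}; column 1 has {blue,yellow} — only red is left for (r2,c1).
row 2 has {red,green,yellow}; column 3 has {red,green,yellow} — only blue is left for (r2,c3).
row 3 has {blue,yellow}; column 1 has {red,blue,yellow} — only green is left for (r3,c1).
row 3 has {blue,green,yellow}; column 2 has {blue,green,yellow} — only red is left for (r3,c2).
row 4 has {blue,green,yellow}; column 4 has {blue,green,yellow} — only red is left for (r4,c4).

yellow blue red green / red green blue yellow / green red yellow blue / blue yellow green red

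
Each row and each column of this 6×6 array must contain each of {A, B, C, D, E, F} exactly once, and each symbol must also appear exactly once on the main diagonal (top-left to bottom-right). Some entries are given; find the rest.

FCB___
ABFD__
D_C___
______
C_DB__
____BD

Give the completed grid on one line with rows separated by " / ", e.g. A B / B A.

F C B E D A / A B F D C E / D E C F A B / B D E A F C / C A D B E F / E F A C B D

(r6,c1) = E
(r6,c3) = A
(r4,c1) = B
(r4,c3) = E
(r4,c4) = A
(r5,c5) = E
(r6,c2) = F
(r6,c4) = C
(r1,c4) = E
(r1,c6) = A
(r2,c5) = C
(r2,c6) = E
(r3,c4) = F
(r3,c5) = A
(r3,c6) = B
(r4,c2) = D
(r4,c5) = F
(r4,c6) = C
(r5,c2) = A
(r5,c6) = F
(r1,c5) = D
(r3,c2) = E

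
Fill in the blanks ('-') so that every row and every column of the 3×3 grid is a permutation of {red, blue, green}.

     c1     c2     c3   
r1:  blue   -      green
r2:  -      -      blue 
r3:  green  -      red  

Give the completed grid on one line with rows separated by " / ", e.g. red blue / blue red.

row 1 has {blue,green}; column 2 is empty so far — only red is left for (r1,c2).
row 2 has {blue}; column 1 has {blue,green} — only red is left for (r2,c1).
row 2 has {red,blue}; column 2 has {red} — only green is left for (r2,c2).
row 3 has {red,green}; column 2 has {red,green} — only blue is left for (r3,c2).

blue red green / red green blue / green blue red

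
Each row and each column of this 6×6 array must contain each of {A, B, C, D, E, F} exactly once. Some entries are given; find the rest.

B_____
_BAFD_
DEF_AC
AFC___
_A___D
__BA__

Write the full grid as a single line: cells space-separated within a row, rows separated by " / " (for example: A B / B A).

B C D E F A / C B A F D E / D E F B A C / A F C D E B / F A E C B D / E D B A C F

At row 2, column 6: row 2 has {A,B,D,F}; column 6 has {C,D}; that leaves E.
At row 3, column 4: row 3 has {A,C,D,E,F}; column 4 has {A,F}; that leaves B.
At row 4, column 6: row 4 has {A,C,F}; column 6 has {C,D,E}; that leaves B.
At row 5, column 3: row 5 has {A,D}; column 3 has {A,B,C,F}; that leaves E.
At row 5, column 4: row 5 has {A,D,E}; column 4 has {A,B,F}; that leaves C.
At row 6, column 6: row 6 has {A,B}; column 6 has {B,C,D,E}; that leaves F.
At row 1, column 3: row 1 has {B}; column 3 has {A,B,C,E,F}; that leaves D.
At row 1, column 4: row 1 has {B,D}; column 4 has {A,B,C,F}; that leaves E.
At row 1, column 6: row 1 has {B,D,E}; column 6 has {B,C,D,E,F}; that leaves A.
At row 2, column 1: row 2 has {A,B,D,E,F}; column 1 has {A,B,D}; that leaves C.
At row 4, column 4: row 4 has {A,B,C,F}; column 4 has {A,B,C,E,F}; that leaves D.
At row 4, column 5: row 4 has {A,B,C,D,F}; column 5 has {A,D}; that leaves E.
At row 5, column 1: row 5 has {A,C,D,E}; column 1 has {A,B,C,D}; that leaves F.
At row 5, column 5: row 5 has {A,C,D,E,F}; column 5 has {A,D,E}; that leaves B.
At row 6, column 1: row 6 has {A,B,F}; column 1 has {A,B,C,D,F}; that leaves E.
At row 6, column 5: row 6 has {A,B,E,F}; column 5 has {A,B,D,E}; that leaves C.
At row 1, column 2: row 1 has {A,B,D,E}; column 2 has {A,B,E,F}; that leaves C.
At row 1, column 5: row 1 has {A,B,C,D,E}; column 5 has {A,B,C,D,E}; that leaves F.
At row 6, column 2: row 6 has {A,B,C,E,F}; column 2 has {A,B,C,E,F}; that leaves D.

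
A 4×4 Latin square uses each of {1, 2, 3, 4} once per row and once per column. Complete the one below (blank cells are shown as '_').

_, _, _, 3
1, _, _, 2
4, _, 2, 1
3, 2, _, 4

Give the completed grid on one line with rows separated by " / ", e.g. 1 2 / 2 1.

2 1 4 3 / 1 4 3 2 / 4 3 2 1 / 3 2 1 4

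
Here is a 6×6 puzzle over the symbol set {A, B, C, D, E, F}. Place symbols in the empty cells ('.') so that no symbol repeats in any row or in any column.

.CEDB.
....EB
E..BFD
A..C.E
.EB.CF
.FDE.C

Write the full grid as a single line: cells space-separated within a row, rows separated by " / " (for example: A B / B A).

(r1,c1): row 1 has {B,C,D,E}; column 1 has {A,E}, so it must be F.
(r1,c6): row 1 has {B,C,D,E,F}; column 6 has {B,C,D,E,F}, so it must be A.
(r3,c2): row 3 has {B,D,E,F}; column 2 has {C,E,F}, so it must be A.
(r3,c3): row 3 has {A,B,D,E,F}; column 3 has {B,D,E}, so it must be C.
(r4,c3): row 4 has {A,C,E}; column 3 has {B,C,D,E}, so it must be F.
(r4,c5): row 4 has {A,C,E,F}; column 5 has {B,C,E,F}, so it must be D.
(r5,c1): row 5 has {B,C,E,F}; column 1 has {A,E,F}, so it must be D.
(r5,c4): row 5 has {B,C,D,E,F}; column 4 has {B,C,D,E}, so it must be A.
(r6,c1): row 6 has {C,D,E,F}; column 1 has {A,D,E,F}, so it must be B.
(r6,c5): row 6 has {B,C,D,E,F}; column 5 has {B,C,D,E,F}, so it must be A.
(r2,c1): row 2 has {B,E}; column 1 has {A,B,D,E,F}, so it must be C.
(r2,c2): row 2 has {B,C,E}; column 2 has {A,C,E,F}, so it must be D.
(r2,c3): row 2 has {B,C,D,E}; column 3 has {B,C,D,E,F}, so it must be A.
(r2,c4): row 2 has {A,B,C,D,E}; column 4 has {A,B,C,D,E}, so it must be F.
(r4,c2): row 4 has {A,C,D,E,F}; column 2 has {A,C,D,E,F}, so it must be B.

F C E D B A / C D A F E B / E A C B F D / A B F C D E / D E B A C F / B F D E A C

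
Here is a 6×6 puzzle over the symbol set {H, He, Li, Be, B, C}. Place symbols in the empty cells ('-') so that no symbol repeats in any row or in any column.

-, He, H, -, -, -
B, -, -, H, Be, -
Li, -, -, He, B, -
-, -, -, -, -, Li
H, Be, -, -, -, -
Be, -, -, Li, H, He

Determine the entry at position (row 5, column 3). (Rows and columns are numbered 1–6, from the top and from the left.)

Li

Cell (r1,c1): row 1 has {H,He}; column 1 has {H,Li,Be,B} → C.
Cell (r1,c5): row 1 has {H,He,C}; column 5 has {H,Be,B} → Li.
Cell (r2,c6): row 2 has {H,Be,B}; column 6 has {He,Li} → C.
Cell (r4,c1): row 4 has {Li}; column 1 has {H,Li,Be,B,C} → He.
Cell (r4,c5): row 4 has {He,Li}; column 5 has {H,Li,Be,B} → C.
Cell (r5,c5): row 5 has {H,Be}; column 5 has {H,Li,Be,B,C} → He.
Cell (r5,c6): row 5 has {H,He,Be}; column 6 has {He,Li,C} → B.
Cell (r1,c6): row 1 has {H,He,Li,C}; column 6 has {He,Li,B,C} → Be.
Cell (r2,c2): row 2 has {H,Be,B,C}; column 2 has {He,Be} → Li.
Cell (r2,c3): row 2 has {H,Li,Be,B,C}; column 3 has {H} → He.
Cell (r3,c6): row 3 has {He,Li,B}; column 6 has {He,Li,Be,B,C} → H.
Cell (r5,c4): row 5 has {H,He,Be,B}; column 4 has {H,He,Li} → C.
Cell (r1,c4): row 1 has {H,He,Li,Be,C}; column 4 has {H,He,Li,C} → B.
Cell (r3,c2): row 3 has {H,He,Li,B}; column 2 has {He,Li,Be} → C.
Cell (r3,c3): row 3 has {H,He,Li,B,C}; column 3 has {H,He} → Be.
Cell (r4,c3): row 4 has {He,Li,C}; column 3 has {H,He,Be} → B.
Cell (r4,c4): row 4 has {He,Li,B,C}; column 4 has {H,He,Li,B,C} → Be.
Cell (r5,c3): row 5 has {H,He,Be,B,C}; column 3 has {H,He,Be,B} → Li.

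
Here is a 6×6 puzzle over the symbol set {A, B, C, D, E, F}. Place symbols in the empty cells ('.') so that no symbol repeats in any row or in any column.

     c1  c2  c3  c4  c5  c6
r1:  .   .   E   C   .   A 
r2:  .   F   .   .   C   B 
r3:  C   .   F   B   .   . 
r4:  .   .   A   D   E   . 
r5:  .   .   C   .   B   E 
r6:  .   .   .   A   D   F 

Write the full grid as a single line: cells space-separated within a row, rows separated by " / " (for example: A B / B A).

B D E C F A / A F D E C B / C E F B A D / F B A D E C / D A C F B E / E C B A D F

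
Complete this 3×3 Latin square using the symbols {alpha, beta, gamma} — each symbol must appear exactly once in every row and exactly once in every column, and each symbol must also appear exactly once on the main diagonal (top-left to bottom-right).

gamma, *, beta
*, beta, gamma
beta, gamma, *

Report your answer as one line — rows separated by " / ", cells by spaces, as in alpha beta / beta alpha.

gamma alpha beta / alpha beta gamma / beta gamma alpha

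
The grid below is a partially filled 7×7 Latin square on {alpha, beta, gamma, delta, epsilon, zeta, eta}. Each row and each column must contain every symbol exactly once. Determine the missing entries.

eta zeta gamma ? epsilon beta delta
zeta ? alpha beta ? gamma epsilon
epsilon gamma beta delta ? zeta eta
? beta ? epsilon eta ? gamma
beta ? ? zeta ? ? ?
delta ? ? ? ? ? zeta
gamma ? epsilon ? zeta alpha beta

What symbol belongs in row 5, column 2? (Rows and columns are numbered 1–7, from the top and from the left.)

(r1,c4) = alpha
(r2,c5) = delta
(r3,c5) = alpha
(r4,c1) = alpha
(r4,c6) = delta
(r5,c5) = gamma
(r5,c7) = alpha
(r6,c3) = eta
(r6,c4) = gamma
(r6,c5) = beta
(r6,c6) = epsilon
(r7,c4) = eta
(r2,c2) = eta
(r4,c3) = zeta
(r5,c3) = delta
(r5,c6) = eta
(r6,c2) = alpha
(r7,c2) = delta
(r5,c2) = epsilon

epsilon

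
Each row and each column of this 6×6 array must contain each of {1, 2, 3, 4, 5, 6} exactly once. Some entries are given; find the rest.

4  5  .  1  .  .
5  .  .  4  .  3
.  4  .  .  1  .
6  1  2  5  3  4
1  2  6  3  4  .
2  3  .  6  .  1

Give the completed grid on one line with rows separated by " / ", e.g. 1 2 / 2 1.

4 5 3 1 6 2 / 5 6 1 4 2 3 / 3 4 5 2 1 6 / 6 1 2 5 3 4 / 1 2 6 3 4 5 / 2 3 4 6 5 1

(r1,c3): row 1 has {1,4,5}; column 3 has {2,6}, so it must be 3.
(r2,c2): row 2 has {3,4,5}; column 2 has {1,2,3,4,5}, so it must be 6.
(r2,c3): row 2 has {3,4,5,6}; column 3 has {2,3,6}, so it must be 1.
(r2,c5): row 2 has {1,3,4,5,6}; column 5 has {1,3,4}, so it must be 2.
(r3,c1): row 3 has {1,4}; column 1 has {1,2,4,5,6}, so it must be 3.
(r3,c3): row 3 has {1,3,4}; column 3 has {1,2,3,6}, so it must be 5.
(r3,c4): row 3 has {1,3,4,5}; column 4 has {1,3,4,5,6}, so it must be 2.
(r3,c6): row 3 has {1,2,3,4,5}; column 6 has {1,3,4}, so it must be 6.
(r5,c6): row 5 has {1,2,3,4,6}; column 6 has {1,3,4,6}, so it must be 5.
(r6,c3): row 6 has {1,2,3,6}; column 3 has {1,2,3,5,6}, so it must be 4.
(r6,c5): row 6 has {1,2,3,4,6}; column 5 has {1,2,3,4}, so it must be 5.
(r1,c5): row 1 has {1,3,4,5}; column 5 has {1,2,3,4,5}, so it must be 6.
(r1,c6): row 1 has {1,3,4,5,6}; column 6 has {1,3,4,5,6}, so it must be 2.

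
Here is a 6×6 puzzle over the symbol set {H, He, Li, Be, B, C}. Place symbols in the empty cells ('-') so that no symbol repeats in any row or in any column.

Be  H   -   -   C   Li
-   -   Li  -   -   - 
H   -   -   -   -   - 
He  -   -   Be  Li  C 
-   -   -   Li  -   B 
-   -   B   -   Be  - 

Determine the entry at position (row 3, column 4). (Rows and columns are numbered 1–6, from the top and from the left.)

He

row 1 has {H,Li,Be,C}; column 3 has {Li,B} — only He is left for (r1,c3).
row 1 has {H,He,Li,Be,C}; column 4 has {Li,Be} — only B is left for (r1,c4).
row 4 has {He,Li,Be,C}; column 2 has {H} — only B is left for (r4,c2).
row 4 has {He,Li,Be,B,C}; column 3 has {He,Li,B} — only H is left for (r4,c3).
row 5 has {Li,B}; column 1 has {H,He,Be} — only C is left for (r5,c1).
row 5 has {Li,B,C}; column 3 has {H,He,Li,B} — only Be is left for (r5,c3).
row 6 has {Be,B}; column 1 has {H,He,Be,C} — only Li is left for (r6,c1).
row 2 has {Li}; column 1 has {H,He,Li,Be,C} — only B is left for (r2,c1).
row 3 has {H}; column 3 has {H,He,Li,Be,B} — only C is left for (r3,c3).
row 3 has {H,C}; column 4 has {Li,Be,B} — only He is left for (r3,c4).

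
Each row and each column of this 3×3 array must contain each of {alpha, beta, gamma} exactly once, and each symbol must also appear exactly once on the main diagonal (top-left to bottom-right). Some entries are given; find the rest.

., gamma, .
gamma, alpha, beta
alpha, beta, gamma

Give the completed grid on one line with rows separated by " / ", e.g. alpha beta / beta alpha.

row 1 has {gamma}; column 1 has {alpha,gamma}; the diagonal has {alpha,gamma} — only beta is left for (r1,c1).
row 1 has {beta,gamma}; column 3 has {beta,gamma} — only alpha is left for (r1,c3).

beta gamma alpha / gamma alpha beta / alpha beta gamma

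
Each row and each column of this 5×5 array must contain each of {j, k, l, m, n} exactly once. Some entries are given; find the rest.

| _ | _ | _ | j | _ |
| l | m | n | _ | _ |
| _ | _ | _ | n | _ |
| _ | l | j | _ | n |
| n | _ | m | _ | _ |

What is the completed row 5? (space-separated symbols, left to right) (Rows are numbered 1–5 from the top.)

(r2,c4) = k
(r2,c5) = j
(r4,c4) = m
(r5,c4) = l
(r5,c5) = k
(r4,c1) = k
(r5,c2) = j

n j m l k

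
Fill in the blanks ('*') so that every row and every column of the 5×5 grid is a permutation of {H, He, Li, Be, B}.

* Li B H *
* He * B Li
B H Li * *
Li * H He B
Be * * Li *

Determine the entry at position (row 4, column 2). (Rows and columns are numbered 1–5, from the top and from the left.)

Be

(r1,c1): row 1 has {H,Li,B}; column 1 has {Li,Be,B}, so it must be He.
(r1,c5): row 1 has {H,He,Li,B}; column 5 has {Li,B}, so it must be Be.
(r2,c1): row 2 has {He,Li,B}; column 1 has {He,Li,Be,B}, so it must be H.
(r2,c3): row 2 has {H,He,Li,B}; column 3 has {H,Li,B}, so it must be Be.
(r3,c4): row 3 has {H,Li,B}; column 4 has {H,He,Li,B}, so it must be Be.
(r3,c5): row 3 has {H,Li,Be,B}; column 5 has {Li,Be,B}, so it must be He.
(r4,c2): row 4 has {H,He,Li,B}; column 2 has {H,He,Li}, so it must be Be.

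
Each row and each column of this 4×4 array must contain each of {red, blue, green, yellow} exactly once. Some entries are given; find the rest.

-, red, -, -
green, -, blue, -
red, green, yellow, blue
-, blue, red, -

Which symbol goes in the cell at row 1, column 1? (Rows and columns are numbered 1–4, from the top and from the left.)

row 1 has {red}; column 3 has {red,blue,yellow} — only green is left for (r1,c3).
row 1 has {red,green}; column 4 has {blue} — only yellow is left for (r1,c4).
row 2 has {blue,green}; column 2 has {red,blue,green} — only yellow is left for (r2,c2).
row 2 has {blue,green,yellow}; column 4 has {blue,yellow} — only red is left for (r2,c4).
row 4 has {red,blue}; column 1 has {red,green} — only yellow is left for (r4,c1).
row 4 has {red,blue,yellow}; column 4 has {red,blue,yellow} — only green is left for (r4,c4).
row 1 has {red,green,yellow}; column 1 has {red,green,yellow} — only blue is left for (r1,c1).

blue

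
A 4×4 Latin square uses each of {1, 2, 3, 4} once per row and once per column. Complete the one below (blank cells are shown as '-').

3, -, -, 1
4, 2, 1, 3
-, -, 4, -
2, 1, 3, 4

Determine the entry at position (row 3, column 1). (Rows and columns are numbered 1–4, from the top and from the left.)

1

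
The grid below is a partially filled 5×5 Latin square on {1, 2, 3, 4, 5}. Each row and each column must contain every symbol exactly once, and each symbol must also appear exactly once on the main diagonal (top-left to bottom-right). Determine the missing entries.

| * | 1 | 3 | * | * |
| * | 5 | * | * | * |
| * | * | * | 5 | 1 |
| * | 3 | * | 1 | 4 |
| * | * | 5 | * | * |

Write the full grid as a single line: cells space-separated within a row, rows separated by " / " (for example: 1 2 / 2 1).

2 1 3 4 5 / 4 5 1 3 2 / 3 2 4 5 1 / 5 3 2 1 4 / 1 4 5 2 3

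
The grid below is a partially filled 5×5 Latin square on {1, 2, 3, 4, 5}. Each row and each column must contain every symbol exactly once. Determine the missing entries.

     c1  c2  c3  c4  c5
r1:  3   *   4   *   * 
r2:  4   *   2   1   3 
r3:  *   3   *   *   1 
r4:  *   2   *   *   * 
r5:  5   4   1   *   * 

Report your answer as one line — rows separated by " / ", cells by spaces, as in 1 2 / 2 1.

(r2,c2) = 5
(r3,c1) = 2
(r3,c3) = 5
(r3,c4) = 4
(r4,c1) = 1
(r4,c3) = 3
(r4,c4) = 5
(r4,c5) = 4
(r5,c5) = 2
(r1,c2) = 1
(r1,c4) = 2
(r1,c5) = 5
(r5,c4) = 3

3 1 4 2 5 / 4 5 2 1 3 / 2 3 5 4 1 / 1 2 3 5 4 / 5 4 1 3 2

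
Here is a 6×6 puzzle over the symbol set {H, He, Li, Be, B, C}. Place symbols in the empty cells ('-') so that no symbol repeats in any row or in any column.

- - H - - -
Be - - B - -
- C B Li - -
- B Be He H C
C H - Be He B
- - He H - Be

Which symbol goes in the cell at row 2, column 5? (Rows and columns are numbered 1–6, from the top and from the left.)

Li

(r1,c4) = C
(r3,c5) = Be
(r4,c1) = Li
(r5,c3) = Li
(r6,c1) = B
(r6,c2) = Li
(r6,c5) = C
(r1,c1) = He
(r1,c2) = Be
(r1,c6) = Li
(r2,c2) = He
(r2,c3) = C
(r2,c5) = Li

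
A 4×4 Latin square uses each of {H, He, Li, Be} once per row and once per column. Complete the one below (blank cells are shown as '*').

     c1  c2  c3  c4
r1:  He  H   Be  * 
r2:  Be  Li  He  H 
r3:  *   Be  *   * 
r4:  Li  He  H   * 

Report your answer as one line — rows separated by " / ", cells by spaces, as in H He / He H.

He H Be Li / Be Li He H / H Be Li He / Li He H Be

(r1,c4) = Li
(r3,c1) = H
(r3,c3) = Li
(r3,c4) = He
(r4,c4) = Be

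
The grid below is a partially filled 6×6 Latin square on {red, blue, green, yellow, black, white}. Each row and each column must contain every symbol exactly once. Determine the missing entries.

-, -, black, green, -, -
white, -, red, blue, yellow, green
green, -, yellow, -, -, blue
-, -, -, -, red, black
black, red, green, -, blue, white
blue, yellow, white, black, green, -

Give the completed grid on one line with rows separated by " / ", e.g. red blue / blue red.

(r1,c5) = white
(r2,c2) = black
(r3,c2) = white
(r3,c4) = red
(r3,c5) = black
(r4,c1) = yellow
(r4,c3) = blue
(r4,c4) = white
(r5,c4) = yellow
(r6,c6) = red
(r1,c1) = red
(r1,c2) = blue
(r1,c6) = yellow
(r4,c2) = green

red blue black green white yellow / white black red blue yellow green / green white yellow red black blue / yellow green blue white red black / black red green yellow blue white / blue yellow white black green red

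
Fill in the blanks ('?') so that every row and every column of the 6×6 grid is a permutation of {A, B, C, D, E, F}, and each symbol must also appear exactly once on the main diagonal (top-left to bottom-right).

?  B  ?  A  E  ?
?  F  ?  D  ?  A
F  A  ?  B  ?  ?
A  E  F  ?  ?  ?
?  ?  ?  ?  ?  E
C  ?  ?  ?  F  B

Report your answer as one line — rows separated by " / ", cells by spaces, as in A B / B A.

(r1,c1) = D
(r1,c3) = C
(r1,c6) = F
(r3,c3) = E
(r4,c4) = C
(r4,c6) = D
(r5,c1) = B
(r5,c4) = F
(r5,c5) = A
(r6,c2) = D
(r6,c3) = A
(r6,c4) = E
(r2,c1) = E
(r2,c3) = B
(r2,c5) = C
(r3,c5) = D
(r3,c6) = C
(r4,c5) = B
(r5,c2) = C
(r5,c3) = D

D B C A E F / E F B D C A / F A E B D C / A E F C B D / B C D F A E / C D A E F B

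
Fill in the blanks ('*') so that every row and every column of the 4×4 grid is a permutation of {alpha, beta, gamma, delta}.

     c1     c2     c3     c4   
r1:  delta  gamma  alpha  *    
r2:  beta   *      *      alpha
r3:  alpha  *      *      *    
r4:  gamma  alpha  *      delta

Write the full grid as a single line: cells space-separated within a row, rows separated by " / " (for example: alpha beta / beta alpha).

Cell (r1,c4): row 1 has {alpha,gamma,delta}; column 4 has {alpha,delta} → beta.
Cell (r2,c2): row 2 has {alpha,beta}; column 2 has {alpha,gamma} → delta.
Cell (r2,c3): row 2 has {alpha,beta,delta}; column 3 has {alpha} → gamma.
Cell (r3,c2): row 3 has {alpha}; column 2 has {alpha,gamma,delta} → beta.
Cell (r3,c3): row 3 has {alpha,beta}; column 3 has {alpha,gamma} → delta.
Cell (r3,c4): row 3 has {alpha,beta,delta}; column 4 has {alpha,beta,delta} → gamma.
Cell (r4,c3): row 4 has {alpha,gamma,delta}; column 3 has {alpha,gamma,delta} → beta.

delta gamma alpha beta / beta delta gamma alpha / alpha beta delta gamma / gamma alpha beta delta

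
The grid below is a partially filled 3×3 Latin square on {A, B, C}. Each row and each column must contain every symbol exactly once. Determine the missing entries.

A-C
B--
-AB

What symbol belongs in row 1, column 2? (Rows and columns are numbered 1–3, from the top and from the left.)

(r1,c2): row 1 has {A,C}; column 2 has {A}, so it must be B.

B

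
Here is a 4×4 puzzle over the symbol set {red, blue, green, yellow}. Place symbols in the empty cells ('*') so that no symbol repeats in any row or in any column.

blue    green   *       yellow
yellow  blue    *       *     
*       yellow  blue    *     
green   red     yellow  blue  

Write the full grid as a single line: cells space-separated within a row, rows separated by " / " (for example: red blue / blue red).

At row 1, column 3: row 1 has {blue,green,yellow}; column 3 has {blue,yellow}; that leaves red.
At row 2, column 3: row 2 has {blue,yellow}; column 3 has {red,blue,yellow}; that leaves green.
At row 2, column 4: row 2 has {blue,green,yellow}; column 4 has {blue,yellow}; that leaves red.
At row 3, column 1: row 3 has {blue,yellow}; column 1 has {blue,green,yellow}; that leaves red.
At row 3, column 4: row 3 has {red,blue,yellow}; column 4 has {red,blue,yellow}; that leaves green.

blue green red yellow / yellow blue green red / red yellow blue green / green red yellow blue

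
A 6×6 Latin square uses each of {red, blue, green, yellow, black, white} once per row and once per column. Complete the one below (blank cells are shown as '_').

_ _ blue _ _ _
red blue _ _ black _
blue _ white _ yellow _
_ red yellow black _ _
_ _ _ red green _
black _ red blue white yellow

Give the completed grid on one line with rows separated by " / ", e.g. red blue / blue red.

green yellow blue white red black / red blue green yellow black white / blue black white green yellow red / white red yellow black blue green / yellow white black red green blue / black green red blue white yellow

row 1 has {blue}; column 5 has {green,yellow,black,white} — only red is left for (r1,c5).
row 2 has {red,blue,black}; column 3 has {red,blue,yellow,white} — only green is left for (r2,c3).
row 2 has {red,blue,green,black}; column 6 has {yellow} — only white is left for (r2,c6).
row 3 has {blue,yellow,white}; column 4 has {red,blue,black} — only green is left for (r3,c4).
row 4 has {red,yellow,black}; column 5 has {red,green,yellow,black,white} — only blue is left for (r4,c5).
row 4 has {red,blue,yellow,black}; column 6 has {yellow,white} — only green is left for (r4,c6).
row 5 has {red,green}; column 3 has {red,blue,green,yellow,white} — only black is left for (r5,c3).
row 5 has {red,green,black}; column 6 has {green,yellow,white} — only blue is left for (r5,c6).
row 6 has {red,blue,yellow,black,white}; column 2 has {red,blue} — only green is left for (r6,c2).
row 1 has {red,blue}; column 6 has {blue,green,yellow,white} — only black is left for (r1,c6).
row 2 has {red,blue,green,black,white}; column 4 has {red,blue,green,black} — only yellow is left for (r2,c4).
row 3 has {blue,green,yellow,white}; column 2 has {red,blue,green} — only black is left for (r3,c2).
row 3 has {blue,green,yellow,black,white}; column 6 has {blue,green,yellow,black,white} — only red is left for (r3,c6).
row 4 has {red,blue,green,yellow,black}; column 1 has {red,blue,black} — only white is left for (r4,c1).
row 5 has {red,blue,green,black}; column 1 has {red,blue,black,white} — only yellow is left for (r5,c1).
row 5 has {red,blue,green,yellow,black}; column 2 has {red,blue,green,black} — only white is left for (r5,c2).
row 1 has {red,blue,black}; column 1 has {red,blue,yellow,black,white} — only green is left for (r1,c1).
row 1 has {red,blue,green,black}; column 2 has {red,blue,green,black,white} — only yellow is left for (r1,c2).
row 1 has {red,blue,green,yellow,black}; column 4 has {red,blue,green,yellow,black} — only white is left for (r1,c4).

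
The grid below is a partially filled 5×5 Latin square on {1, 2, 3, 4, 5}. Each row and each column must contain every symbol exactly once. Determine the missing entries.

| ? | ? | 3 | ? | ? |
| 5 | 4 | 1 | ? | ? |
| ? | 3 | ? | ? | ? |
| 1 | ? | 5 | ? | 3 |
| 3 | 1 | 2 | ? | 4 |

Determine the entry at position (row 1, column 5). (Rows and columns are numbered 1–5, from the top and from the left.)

(r2,c5): row 2 has {1,4,5}; column 5 has {3,4}, so it must be 2.
(r3,c3): row 3 has {3}; column 3 has {1,2,3,5}, so it must be 4.
(r4,c2): row 4 has {1,3,5}; column 2 has {1,3,4}, so it must be 2.
(r4,c4): row 4 has {1,2,3,5}; column 4 is empty so far, so it must be 4.
(r5,c4): row 5 has {1,2,3,4}; column 4 has {4}, so it must be 5.
(r1,c2): row 1 has {3}; column 2 has {1,2,3,4}, so it must be 5.
(r1,c5): row 1 has {3,5}; column 5 has {2,3,4}, so it must be 1.

1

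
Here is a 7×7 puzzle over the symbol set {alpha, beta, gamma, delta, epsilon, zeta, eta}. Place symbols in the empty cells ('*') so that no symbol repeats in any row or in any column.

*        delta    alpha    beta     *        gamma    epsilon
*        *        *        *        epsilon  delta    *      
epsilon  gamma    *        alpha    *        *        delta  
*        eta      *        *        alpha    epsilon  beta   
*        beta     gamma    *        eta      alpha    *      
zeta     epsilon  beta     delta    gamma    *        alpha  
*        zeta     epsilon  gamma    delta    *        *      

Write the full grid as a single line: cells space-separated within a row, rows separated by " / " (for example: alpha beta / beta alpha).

eta delta alpha beta zeta gamma epsilon / beta alpha zeta eta epsilon delta gamma / epsilon gamma eta alpha beta zeta delta / gamma eta delta zeta alpha epsilon beta / delta beta gamma epsilon eta alpha zeta / zeta epsilon beta delta gamma eta alpha / alpha zeta epsilon gamma delta beta eta

(r1,c1) = eta
(r1,c5) = zeta
(r2,c2) = alpha
(r3,c5) = beta
(r4,c4) = zeta
(r5,c1) = delta
(r5,c4) = epsilon
(r5,c7) = zeta
(r6,c6) = eta
(r7,c6) = beta
(r7,c7) = eta
(r2,c4) = eta
(r2,c7) = gamma
(r3,c6) = zeta
(r4,c1) = gamma
(r4,c3) = delta
(r7,c1) = alpha
(r2,c1) = beta
(r2,c3) = zeta
(r3,c3) = eta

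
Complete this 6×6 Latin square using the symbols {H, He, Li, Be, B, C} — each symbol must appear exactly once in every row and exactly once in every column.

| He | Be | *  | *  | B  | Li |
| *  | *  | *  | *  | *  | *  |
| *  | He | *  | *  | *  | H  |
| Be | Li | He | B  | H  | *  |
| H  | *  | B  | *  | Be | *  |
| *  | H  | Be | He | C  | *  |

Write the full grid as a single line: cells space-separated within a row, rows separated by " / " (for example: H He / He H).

He Be H C B Li / C B Li H He Be / B He C Be Li H / Be Li He B H C / H C B Li Be He / Li H Be He C B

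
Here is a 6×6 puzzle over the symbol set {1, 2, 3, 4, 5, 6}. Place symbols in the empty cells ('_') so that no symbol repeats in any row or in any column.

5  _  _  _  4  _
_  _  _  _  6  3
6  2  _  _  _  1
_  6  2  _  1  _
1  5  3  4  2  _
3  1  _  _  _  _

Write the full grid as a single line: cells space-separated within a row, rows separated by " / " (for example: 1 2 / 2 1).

5 3 1 6 4 2 / 2 4 5 1 6 3 / 6 2 4 5 3 1 / 4 6 2 3 1 5 / 1 5 3 4 2 6 / 3 1 6 2 5 4

(r1,c2) = 3
(r2,c2) = 4
(r4,c1) = 4
(r4,c6) = 5
(r5,c6) = 6
(r6,c5) = 5
(r1,c6) = 2
(r2,c1) = 2
(r3,c5) = 3
(r4,c4) = 3
(r6,c6) = 4
(r3,c4) = 5
(r6,c3) = 6
(r6,c4) = 2
(r1,c3) = 1
(r1,c4) = 6
(r2,c3) = 5
(r2,c4) = 1
(r3,c3) = 4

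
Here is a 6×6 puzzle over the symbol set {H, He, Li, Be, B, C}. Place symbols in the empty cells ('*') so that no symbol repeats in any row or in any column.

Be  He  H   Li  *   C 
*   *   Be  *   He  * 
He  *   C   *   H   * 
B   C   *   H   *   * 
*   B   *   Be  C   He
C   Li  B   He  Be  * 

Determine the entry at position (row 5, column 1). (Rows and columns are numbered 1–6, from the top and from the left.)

H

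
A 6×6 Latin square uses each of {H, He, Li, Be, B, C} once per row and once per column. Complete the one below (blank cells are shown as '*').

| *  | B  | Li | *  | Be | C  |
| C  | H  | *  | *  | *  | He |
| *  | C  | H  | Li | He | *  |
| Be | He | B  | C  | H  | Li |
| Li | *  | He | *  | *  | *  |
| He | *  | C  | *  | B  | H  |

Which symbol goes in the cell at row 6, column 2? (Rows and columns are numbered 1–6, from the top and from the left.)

Li

(r1,c1) = H
(r1,c4) = He
(r2,c3) = Be
(r2,c4) = B
(r2,c5) = Li
(r3,c1) = B
(r3,c6) = Be
(r5,c2) = Be
(r5,c4) = H
(r5,c5) = C
(r5,c6) = B
(r6,c2) = Li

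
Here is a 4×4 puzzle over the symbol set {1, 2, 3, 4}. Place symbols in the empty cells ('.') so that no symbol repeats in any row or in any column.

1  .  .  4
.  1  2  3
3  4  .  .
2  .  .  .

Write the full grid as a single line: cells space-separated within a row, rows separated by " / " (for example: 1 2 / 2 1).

(r1,c3): row 1 has {1,4}; column 3 has {2}, so it must be 3.
(r2,c1): row 2 has {1,2,3}; column 1 has {1,2,3}, so it must be 4.
(r3,c3): row 3 has {3,4}; column 3 has {2,3}, so it must be 1.
(r3,c4): row 3 has {1,3,4}; column 4 has {3,4}, so it must be 2.
(r4,c2): row 4 has {2}; column 2 has {1,4}, so it must be 3.
(r4,c3): row 4 has {2,3}; column 3 has {1,2,3}, so it must be 4.
(r4,c4): row 4 has {2,3,4}; column 4 has {2,3,4}, so it must be 1.
(r1,c2): row 1 has {1,3,4}; column 2 has {1,3,4}, so it must be 2.

1 2 3 4 / 4 1 2 3 / 3 4 1 2 / 2 3 4 1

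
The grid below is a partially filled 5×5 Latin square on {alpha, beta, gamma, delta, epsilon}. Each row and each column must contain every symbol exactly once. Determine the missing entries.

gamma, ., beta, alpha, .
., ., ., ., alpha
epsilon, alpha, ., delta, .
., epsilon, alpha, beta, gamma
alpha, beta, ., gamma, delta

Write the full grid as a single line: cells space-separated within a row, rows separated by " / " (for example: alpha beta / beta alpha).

gamma delta beta alpha epsilon / beta gamma delta epsilon alpha / epsilon alpha gamma delta beta / delta epsilon alpha beta gamma / alpha beta epsilon gamma delta

(r1,c2) = delta
(r1,c5) = epsilon
(r2,c2) = gamma
(r2,c4) = epsilon
(r3,c3) = gamma
(r3,c5) = beta
(r4,c1) = delta
(r5,c3) = epsilon
(r2,c1) = beta
(r2,c3) = delta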